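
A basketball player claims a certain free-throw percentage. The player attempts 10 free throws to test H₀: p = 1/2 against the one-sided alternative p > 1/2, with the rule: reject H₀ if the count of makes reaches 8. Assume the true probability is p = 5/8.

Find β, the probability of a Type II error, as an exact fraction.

211794831/268435456

A Type II error is failing to reject when Ha holds: with p = 5/8, β = P(Y ≤ 7).
Summing C(10,j)·(5/8)^j·(3/8)^{10-j} for j = 0..7 gives 211794831/268435456.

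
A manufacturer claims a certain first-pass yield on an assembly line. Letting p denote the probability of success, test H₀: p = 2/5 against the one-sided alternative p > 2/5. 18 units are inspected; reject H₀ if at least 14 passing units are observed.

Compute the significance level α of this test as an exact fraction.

α = P(reject H₀ | H₀ true) = P(Y ≥ 14 | p = 2/5), with Y ~ Binomial(18, 2/5).
Summing C(18,j)(2/5)^j(3/5)^{18−j} for j = 14,…,18 gives 976093184/762939453125.

976093184/762939453125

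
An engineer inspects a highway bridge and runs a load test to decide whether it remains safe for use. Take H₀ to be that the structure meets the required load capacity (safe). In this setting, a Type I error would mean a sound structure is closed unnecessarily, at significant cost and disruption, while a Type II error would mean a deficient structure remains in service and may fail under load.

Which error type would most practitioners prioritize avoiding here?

Type II error

The Type II consequence (a deficient structure remains in service and may fail under load) is more severe than the Type I consequence (a sound structure is closed unnecessarily, at significant cost and disruption).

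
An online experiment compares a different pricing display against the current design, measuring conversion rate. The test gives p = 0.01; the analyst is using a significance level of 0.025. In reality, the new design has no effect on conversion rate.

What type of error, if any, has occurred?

Type I error

The conventional null hypothesis is that the new design has no effect on conversion rate.
Since p = 0.01 < α = 0.025, H₀ is rejected.
H₀ is true (actually the new design has no effect on conversion rate).
Rejecting a true H₀ is a Type I error.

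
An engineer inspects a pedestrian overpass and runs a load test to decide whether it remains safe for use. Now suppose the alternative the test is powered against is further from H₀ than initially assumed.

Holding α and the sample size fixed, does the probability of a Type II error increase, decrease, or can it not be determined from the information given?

A bigger departure from H₀ is easier for the test to detect, so it fails to reject less often.

It decreases.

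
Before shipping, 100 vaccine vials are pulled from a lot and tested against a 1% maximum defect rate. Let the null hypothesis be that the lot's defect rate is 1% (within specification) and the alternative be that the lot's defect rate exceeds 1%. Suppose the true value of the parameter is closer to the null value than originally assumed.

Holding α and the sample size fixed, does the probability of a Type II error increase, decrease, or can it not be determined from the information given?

When the true parameter is near the null value, the test has a harder time distinguishing Ha from H₀.

It increases.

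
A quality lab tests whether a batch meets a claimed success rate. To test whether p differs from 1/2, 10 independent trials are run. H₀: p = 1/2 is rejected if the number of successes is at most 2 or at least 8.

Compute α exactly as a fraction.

The significance level is the null-hypothesis probability of the rejection region {≤2} ∪ {≥8}.
Each tail has probability (1 + 10 + 45)/1024; doubling gives α = 112/1024 = 7/64.

7/64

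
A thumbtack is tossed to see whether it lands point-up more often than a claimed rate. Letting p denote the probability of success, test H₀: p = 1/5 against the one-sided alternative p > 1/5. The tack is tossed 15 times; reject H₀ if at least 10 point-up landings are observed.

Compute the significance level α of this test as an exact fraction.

3455373/30517578125

Under H₀, K ~ Binomial(15, 1/5), and α = P(K ≥ 10).
Adding the binomial terms for j = 10 through 15 with p = 1/5 yields 3455373/30517578125.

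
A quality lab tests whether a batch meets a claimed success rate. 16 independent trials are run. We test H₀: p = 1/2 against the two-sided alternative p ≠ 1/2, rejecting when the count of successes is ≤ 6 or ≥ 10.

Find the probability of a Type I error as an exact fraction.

14893/32768

Under H₀, K ~ Binomial(16, 1/2); α is the probability of landing in either tail, P(K ≤ 6) + P(K ≥ 10).
The two tails are symmetric, so α = 2·(1 + 16 + 120 + 560 + 1820 + 4368 + 8008)/2^16 = 29786/65536 = 14893/32768.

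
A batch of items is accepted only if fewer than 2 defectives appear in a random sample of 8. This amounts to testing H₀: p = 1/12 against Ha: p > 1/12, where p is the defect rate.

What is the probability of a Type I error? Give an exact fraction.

59725447/429981696

α = P(reject H₀ | H₀ true) = P(Y ≥ 2 | p = 1/12), Y ~ Binomial(8, 1/12).
Via the complement, α = 1 − Σ_{j=0}^{1} C(8,j)(1/12)^j(11/12)^{8-j} = 59725447/429981696.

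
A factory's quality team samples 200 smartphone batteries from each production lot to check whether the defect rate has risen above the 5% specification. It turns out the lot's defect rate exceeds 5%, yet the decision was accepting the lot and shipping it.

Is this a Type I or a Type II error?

The null hypothesis here is that the lot's defect rate is 5% (within specification).
'Accepting the lot and shipping it' corresponds to failing to reject H₀.
H₀ was not rejected but H₀ is false — a Type II error (false negative).

Type II error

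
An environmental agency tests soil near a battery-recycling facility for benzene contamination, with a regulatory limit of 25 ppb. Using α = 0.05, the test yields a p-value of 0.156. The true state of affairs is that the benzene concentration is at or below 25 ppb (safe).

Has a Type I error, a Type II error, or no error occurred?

No error — this is a correct decision.

The conventional null hypothesis is that the benzene concentration is at or below 25 ppb (safe).
Since p = 0.156 ≥ α = 0.05, H₀ is not rejected.
H₀ is true (actually the benzene concentration is at or below 25 ppb (safe)).
The decision matches the true state — no error.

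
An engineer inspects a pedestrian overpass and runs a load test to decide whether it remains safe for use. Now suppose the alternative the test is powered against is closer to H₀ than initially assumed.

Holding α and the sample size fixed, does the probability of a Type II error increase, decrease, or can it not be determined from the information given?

A smaller departure from H₀ means the test statistic under Ha is distributed closer to where it would be under H₀; rejection becomes less likely.

It increases.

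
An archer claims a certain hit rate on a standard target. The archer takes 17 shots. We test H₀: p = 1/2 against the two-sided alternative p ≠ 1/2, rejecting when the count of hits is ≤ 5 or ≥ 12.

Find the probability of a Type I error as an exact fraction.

4701/32768

The significance level is the null-hypothesis probability of the rejection region {≤5} ∪ {≥12}.
By symmetry, α = 2·P(K ≤ 5) = 2·(1 + 17 + 136 + 680 + 2380 + 6188)/131072 = 18804/131072 = 4701/32768.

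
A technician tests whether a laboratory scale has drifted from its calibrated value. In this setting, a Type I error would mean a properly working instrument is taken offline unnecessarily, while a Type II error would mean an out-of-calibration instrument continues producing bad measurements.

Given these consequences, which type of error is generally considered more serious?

The Type II consequence (an out-of-calibration instrument continues producing bad measurements) is more severe than the Type I consequence (a properly working instrument is taken offline unnecessarily).

Type II error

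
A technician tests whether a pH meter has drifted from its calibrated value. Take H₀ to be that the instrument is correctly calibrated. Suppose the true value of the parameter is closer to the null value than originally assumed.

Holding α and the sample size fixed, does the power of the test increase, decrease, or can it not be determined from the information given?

A smaller true effect puts the Ha sampling distribution closer to H₀, so more of it falls in the non-rejection region.
Since power = 1 − β and β increases, power decreases.

It decreases.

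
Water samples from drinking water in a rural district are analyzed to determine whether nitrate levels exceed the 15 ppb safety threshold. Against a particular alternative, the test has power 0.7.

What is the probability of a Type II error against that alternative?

0.3

Power = 1 − β, so β = 1 − 0.7 = 0.3.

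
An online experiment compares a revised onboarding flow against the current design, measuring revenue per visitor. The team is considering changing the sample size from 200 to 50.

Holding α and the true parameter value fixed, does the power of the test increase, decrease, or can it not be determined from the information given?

With less data the test statistic is noisier; under Ha, more outcomes land inside the acceptance region.
Since power = 1 − β and β increases, power decreases.

It decreases.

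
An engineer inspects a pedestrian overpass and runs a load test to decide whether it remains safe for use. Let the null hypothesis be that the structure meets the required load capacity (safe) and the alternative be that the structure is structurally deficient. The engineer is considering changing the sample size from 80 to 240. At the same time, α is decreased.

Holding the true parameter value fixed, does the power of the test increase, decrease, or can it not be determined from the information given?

The first change alone would make β decrease; the second alone would make β increase. Which effect dominates depends on the magnitudes, which are not given.
Since power = 1 − β, the effect on power is likewise indeterminate.

Cannot be determined from the information given.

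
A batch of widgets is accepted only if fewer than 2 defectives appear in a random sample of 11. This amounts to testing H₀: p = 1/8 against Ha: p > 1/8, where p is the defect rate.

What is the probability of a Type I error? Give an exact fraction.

1752690055/4294967296

α = P(reject H₀ | H₀ true) = P(X ≥ 2 | p = 1/8), X ~ Binomial(11, 1/8).
Via the complement, α = 1 − Σ_{j=0}^{1} C(11,j)(1/8)^j(7/8)^{11-j} = 1752690055/4294967296.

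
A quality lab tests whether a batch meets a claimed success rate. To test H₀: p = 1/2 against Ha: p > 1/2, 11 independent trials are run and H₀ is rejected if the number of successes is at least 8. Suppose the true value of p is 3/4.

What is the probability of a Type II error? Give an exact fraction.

A Type II error is failing to reject when Ha holds: with p = 3/4, β = P(S ≤ 7).
Summing C(11,j)·(3/4)^j·(1/4)^{11-j} for j = 0..7 gives 150311/524288.

150311/524288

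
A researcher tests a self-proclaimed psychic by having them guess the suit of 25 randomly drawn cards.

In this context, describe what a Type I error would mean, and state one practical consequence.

With the conventional null hypothesis that the subject is guessing at random (p = 1/4):
A Type I error is rejecting H₀ when H₀ is true.
Here that means concluding the subject has some ability beyond chance when actually the subject is guessing at random (p = 1/4).

A Type I error would mean concluding that the subject performs better than chance when in fact the subject is guessing at random (p = 1/4). Consequence: a lucky guesser is credited with psychic ability.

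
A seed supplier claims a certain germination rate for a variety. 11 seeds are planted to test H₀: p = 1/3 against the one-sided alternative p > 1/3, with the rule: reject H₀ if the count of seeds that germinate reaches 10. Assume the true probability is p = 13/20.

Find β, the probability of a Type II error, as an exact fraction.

β = P(fail to reject H₀ | Ha true) = P(S ≤ 9 | p = 13/20), S ~ Binomial(11, 13/20).
Adding the binomial probabilities P(S=0)+…+P(S=9) at p = 13/20 gives 19239273573359/20480000000000.

19239273573359/20480000000000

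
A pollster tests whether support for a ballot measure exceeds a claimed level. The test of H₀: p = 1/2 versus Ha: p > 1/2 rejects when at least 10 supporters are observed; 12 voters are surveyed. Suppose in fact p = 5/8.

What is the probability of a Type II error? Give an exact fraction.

60916742361/68719476736

Under the alternative p = 5/8, X ~ Binomial(12, 5/8); β is the probability the test does not reject, P(X < 10).
Summing C(12,j)·(5/8)^j·(3/8)^{12-j} for j = 0..9 gives 60916742361/68719476736.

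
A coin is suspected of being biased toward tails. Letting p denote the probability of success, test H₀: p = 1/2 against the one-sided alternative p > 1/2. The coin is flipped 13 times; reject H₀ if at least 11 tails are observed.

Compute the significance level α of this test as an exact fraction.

23/2048

α = P(reject H₀ | H₀ true) = P(S ≥ 11 | p = 1/2), with S ~ Binomial(13, 1/2).
Summing the upper tail: (78 + 13 + 1) / 2^13 = 92/8192 = 23/2048.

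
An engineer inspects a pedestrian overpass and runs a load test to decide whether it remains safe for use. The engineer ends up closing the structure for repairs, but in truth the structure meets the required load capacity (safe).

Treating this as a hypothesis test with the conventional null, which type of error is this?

The null hypothesis here is that the structure meets the required load capacity (safe).
'Closing the structure for repairs' corresponds to rejecting H₀.
H₀ was rejected but H₀ is true — a Type I error (false positive).

Type I error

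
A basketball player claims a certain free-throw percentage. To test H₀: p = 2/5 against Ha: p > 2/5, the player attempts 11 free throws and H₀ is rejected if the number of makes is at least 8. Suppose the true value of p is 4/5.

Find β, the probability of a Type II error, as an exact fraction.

12589/78125

β = P(fail to reject H₀ | Ha true) = P(K ≤ 7 | p = 4/5), K ~ Binomial(11, 4/5).
Summing C(11,j)·(4/5)^j·(1/5)^{11-j} for j = 0..7 gives 12589/78125.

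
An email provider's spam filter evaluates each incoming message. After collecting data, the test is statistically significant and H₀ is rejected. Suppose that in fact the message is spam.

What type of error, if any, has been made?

The conventional null hypothesis here is that the message is legitimate (not spam).
The test rejected a false H₀ — the decision matches the true state.

No error — this is a correct decision.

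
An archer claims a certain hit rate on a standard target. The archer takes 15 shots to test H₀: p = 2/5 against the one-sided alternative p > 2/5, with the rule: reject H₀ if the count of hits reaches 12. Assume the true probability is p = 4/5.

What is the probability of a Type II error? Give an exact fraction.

A Type II error is failing to reject when Ha holds: with p = 4/5, β = P(K ≤ 11).
Summing C(15,j)·(4/5)^j·(1/5)^{15-j} for j = 0..11 gives 10737240461/30517578125.

10737240461/30517578125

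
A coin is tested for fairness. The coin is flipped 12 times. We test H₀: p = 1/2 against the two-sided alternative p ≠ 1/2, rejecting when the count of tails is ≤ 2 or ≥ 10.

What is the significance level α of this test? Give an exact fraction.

79/2048

The significance level is the null-hypothesis probability of the rejection region {≤2} ∪ {≥10}.
By symmetry, α = 2·P(K ≤ 2) = 2·(1 + 12 + 66)/4096 = 158/4096 = 79/2048.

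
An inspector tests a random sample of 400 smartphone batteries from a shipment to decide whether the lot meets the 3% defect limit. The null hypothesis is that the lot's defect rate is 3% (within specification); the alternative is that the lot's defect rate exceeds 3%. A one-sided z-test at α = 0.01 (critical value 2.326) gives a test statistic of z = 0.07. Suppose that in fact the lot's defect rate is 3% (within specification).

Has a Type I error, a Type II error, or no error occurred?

Since z = 0.07 ≤ z* = 2.326, H₀ is not rejected.
H₀ is true (actually the lot's defect rate is 3% (within specification)).
The decision matches the true state — no error.

No error — this is a correct decision.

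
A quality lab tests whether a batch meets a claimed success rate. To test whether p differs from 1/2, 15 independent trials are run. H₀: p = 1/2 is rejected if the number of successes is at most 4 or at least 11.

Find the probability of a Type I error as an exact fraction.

Under H₀, X ~ Binomial(15, 1/2); α is the probability of landing in either tail, P(X ≤ 4) + P(X ≥ 11).
By symmetry, α = 2·P(X ≤ 4) = 2·(1 + 15 + 105 + 455 + 1365)/32768 = 3882/32768 = 1941/16384.

1941/16384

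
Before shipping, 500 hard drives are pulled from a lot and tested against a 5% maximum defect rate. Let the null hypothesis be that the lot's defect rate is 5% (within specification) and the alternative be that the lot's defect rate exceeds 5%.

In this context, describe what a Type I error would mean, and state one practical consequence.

A Type I error is rejecting H₀ when H₀ is true.
Here that means rejecting the lot and scrapping or reworking it when actually the lot's defect rate is 5% (within specification).

A Type I error would mean concluding that the lot's defect rate exceeds 5% when in fact the lot's defect rate is 5% (within specification). Consequence: a good lot is scrapped, wasting material and production time.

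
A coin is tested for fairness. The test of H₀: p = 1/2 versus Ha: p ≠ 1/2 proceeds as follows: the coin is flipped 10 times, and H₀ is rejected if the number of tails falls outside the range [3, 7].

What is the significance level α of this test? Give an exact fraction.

Under H₀, X ~ Binomial(10, 1/2); α is the probability of landing in either tail, P(X ≤ 2) + P(X ≥ 8).
Each tail has probability (1 + 10 + 45)/1024; doubling gives α = 112/1024 = 7/64.

7/64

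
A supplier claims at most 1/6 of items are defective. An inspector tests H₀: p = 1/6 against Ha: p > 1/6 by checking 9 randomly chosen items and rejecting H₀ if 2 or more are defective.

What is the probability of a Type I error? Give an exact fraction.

The significance level is the probability, assuming p = 1/6, of seeing 2 or more defectives in 9 draws.
α = 1 − P(K ≤ 1) = 1 − 2734375/5038848 = 2304473/5038848.

2304473/5038848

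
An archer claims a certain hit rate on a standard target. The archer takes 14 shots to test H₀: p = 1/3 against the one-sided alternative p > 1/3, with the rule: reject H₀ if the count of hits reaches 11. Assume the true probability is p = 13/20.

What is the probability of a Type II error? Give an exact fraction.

638569946045404807/819200000000000000

A Type II error is failing to reject when Ha holds: with p = 13/20, β = P(Y ≤ 10).
Equivalently, β = 1 − P(Y ≥ 11) = 638569946045404807/819200000000000000.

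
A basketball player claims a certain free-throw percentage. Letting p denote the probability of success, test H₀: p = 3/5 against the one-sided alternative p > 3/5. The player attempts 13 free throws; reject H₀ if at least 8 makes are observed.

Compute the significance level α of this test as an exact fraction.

α = P(reject H₀ | H₀ true) = P(S ≥ 8 | p = 3/5), with S ~ Binomial(13, 3/5).
Adding the binomial terms for j = 8 through 13 with p = 3/5 yields 701167509/1220703125.

701167509/1220703125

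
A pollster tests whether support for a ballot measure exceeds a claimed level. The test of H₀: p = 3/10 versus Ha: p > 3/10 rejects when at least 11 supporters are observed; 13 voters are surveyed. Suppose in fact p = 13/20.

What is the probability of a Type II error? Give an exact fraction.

36323681060626281/40960000000000000

Under the alternative p = 13/20, Y ~ Binomial(13, 13/20); β is the probability the test does not reject, P(Y < 11).
Adding the binomial probabilities P(Y=0)+…+P(Y=10) at p = 13/20 gives 36323681060626281/40960000000000000.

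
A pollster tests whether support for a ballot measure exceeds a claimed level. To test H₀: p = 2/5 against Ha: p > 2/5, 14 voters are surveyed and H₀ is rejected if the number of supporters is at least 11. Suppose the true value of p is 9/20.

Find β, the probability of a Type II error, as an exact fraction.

β = P(fail to reject H₀ | Ha true) = P(S ≤ 10 | p = 9/20), S ~ Binomial(14, 9/20).
Summing C(14,j)·(9/20)^j·(11/20)^{14-j} for j = 0..10 gives 809836111480091663/819200000000000000.

809836111480091663/819200000000000000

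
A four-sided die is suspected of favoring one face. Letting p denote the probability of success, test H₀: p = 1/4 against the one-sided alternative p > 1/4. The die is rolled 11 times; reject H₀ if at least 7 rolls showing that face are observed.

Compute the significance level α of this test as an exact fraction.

15857/2097152

α = P(reject H₀ | H₀ true) = P(S ≥ 7 | p = 1/4), with S ~ Binomial(11, 1/4).
Adding the binomial terms for j = 7 through 11 with p = 1/4 yields 15857/2097152.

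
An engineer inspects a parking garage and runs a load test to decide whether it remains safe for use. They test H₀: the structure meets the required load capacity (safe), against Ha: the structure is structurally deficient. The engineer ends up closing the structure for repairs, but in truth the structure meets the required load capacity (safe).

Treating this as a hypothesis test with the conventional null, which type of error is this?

'Closing the structure for repairs' corresponds to rejecting H₀.
H₀ was rejected but H₀ is true — a Type I error (false positive).

Type I error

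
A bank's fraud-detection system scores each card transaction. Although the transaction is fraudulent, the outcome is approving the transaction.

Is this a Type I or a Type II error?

Type II error

The null hypothesis here is that the transaction is legitimate.
'Approving the transaction' corresponds to failing to reject H₀.
H₀ was not rejected but H₀ is false — a Type II error (false negative).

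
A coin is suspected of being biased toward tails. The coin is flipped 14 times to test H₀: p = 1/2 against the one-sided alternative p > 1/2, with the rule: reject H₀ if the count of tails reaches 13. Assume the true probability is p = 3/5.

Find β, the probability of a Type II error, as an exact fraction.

6054091612/6103515625

Under the alternative p = 3/5, K ~ Binomial(14, 3/5); β is the probability the test does not reject, P(K < 13).
Summing C(14,j)·(3/5)^j·(2/5)^{14-j} for j = 0..12 gives 6054091612/6103515625.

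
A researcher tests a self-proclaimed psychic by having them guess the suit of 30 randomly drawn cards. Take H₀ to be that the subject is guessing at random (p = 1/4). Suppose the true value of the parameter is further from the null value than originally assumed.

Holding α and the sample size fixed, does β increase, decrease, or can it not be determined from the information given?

The further the true parameter sits from the null value, the more of the Ha sampling distribution falls in the rejection region.

It decreases.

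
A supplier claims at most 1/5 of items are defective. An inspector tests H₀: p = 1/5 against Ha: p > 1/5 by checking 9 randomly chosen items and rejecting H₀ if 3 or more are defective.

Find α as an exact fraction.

511333/1953125

α = P(reject H₀ | H₀ true) = P(Y ≥ 3 | p = 1/5), Y ~ Binomial(9, 1/5).
Via the complement, α = 1 − Σ_{j=0}^{2} C(9,j)(1/5)^j(4/5)^{9-j} = 511333/1953125.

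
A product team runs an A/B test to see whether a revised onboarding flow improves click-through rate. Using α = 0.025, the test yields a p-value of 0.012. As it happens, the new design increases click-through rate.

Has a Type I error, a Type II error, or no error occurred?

The conventional null hypothesis is that the new design has no effect on click-through rate.
Since p = 0.012 < α = 0.025, H₀ is rejected.
H₀ is false (actually the new design increases click-through rate).
The decision matches the true state — no error.

No error (correct decision).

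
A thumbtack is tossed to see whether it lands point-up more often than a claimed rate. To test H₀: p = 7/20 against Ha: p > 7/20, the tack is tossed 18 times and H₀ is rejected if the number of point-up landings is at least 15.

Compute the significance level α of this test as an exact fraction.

235664205792060577/6553600000000000000000

α = P(reject H₀ | H₀ true) = P(Y ≥ 15 | p = 7/20), with Y ~ Binomial(18, 7/20).
Summing C(18,j)(7/20)^j(13/20)^{18−j} for j = 15,…,18 gives 235664205792060577/6553600000000000000000.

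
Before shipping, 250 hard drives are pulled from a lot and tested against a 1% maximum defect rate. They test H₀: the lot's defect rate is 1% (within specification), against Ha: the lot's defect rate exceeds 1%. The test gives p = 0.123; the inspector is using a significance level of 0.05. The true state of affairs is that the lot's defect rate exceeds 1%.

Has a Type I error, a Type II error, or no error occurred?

Type II error

Since p = 0.123 ≥ α = 0.05, H₀ is not rejected.
H₀ is false (actually the lot's defect rate exceeds 1%).
Failing to reject a false H₀ is a Type II error.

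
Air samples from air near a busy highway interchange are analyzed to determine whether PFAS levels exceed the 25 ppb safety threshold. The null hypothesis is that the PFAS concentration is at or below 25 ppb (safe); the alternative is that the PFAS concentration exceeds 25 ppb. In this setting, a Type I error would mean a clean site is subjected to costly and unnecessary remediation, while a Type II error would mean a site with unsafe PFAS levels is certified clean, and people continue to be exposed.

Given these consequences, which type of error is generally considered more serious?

The Type II consequence (a site with unsafe PFAS levels is certified clean, and people continue to be exposed) is more severe than the Type I consequence (a clean site is subjected to costly and unnecessary remediation).

Type II error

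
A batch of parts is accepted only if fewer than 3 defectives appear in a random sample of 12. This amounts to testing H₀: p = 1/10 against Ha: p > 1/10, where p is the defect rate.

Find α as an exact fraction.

22173995549/200000000000

The significance level is the probability, assuming p = 1/10, of seeing 3 or more defectives in 12 draws.
Via the complement, α = 1 − Σ_{j=0}^{2} C(12,j)(1/10)^j(9/10)^{12-j} = 22173995549/200000000000.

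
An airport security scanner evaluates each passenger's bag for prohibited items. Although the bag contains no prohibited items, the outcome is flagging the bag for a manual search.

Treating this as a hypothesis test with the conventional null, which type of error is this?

Type I error

The null hypothesis here is that the bag contains no prohibited items.
'Flagging the bag for a manual search' corresponds to rejecting H₀.
H₀ was rejected but H₀ is true — a Type I error (false positive).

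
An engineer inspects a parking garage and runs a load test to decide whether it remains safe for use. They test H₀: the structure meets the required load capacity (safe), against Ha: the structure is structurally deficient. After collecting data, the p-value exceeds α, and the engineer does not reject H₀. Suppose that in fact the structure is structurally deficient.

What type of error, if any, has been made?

Type II error

H₀ was not rejected, but H₀ is actually false.
Failing to reject a false null hypothesis is a Type II error (false negative).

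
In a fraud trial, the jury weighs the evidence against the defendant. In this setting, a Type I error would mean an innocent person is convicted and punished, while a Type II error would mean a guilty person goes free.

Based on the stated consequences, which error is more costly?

Type I error

The Type I consequence (an innocent person is convicted and punished) is more severe than the Type II consequence (a guilty person goes free).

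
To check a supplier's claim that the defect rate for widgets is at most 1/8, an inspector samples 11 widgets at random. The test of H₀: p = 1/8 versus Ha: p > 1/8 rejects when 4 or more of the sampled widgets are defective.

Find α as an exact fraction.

The significance level is the probability, assuming p = 1/8, of seeing 4 or more defectives in 11 draws.
Computing the lower-tail complement: 1 − 1031899379/1073741824 = 41842445/1073741824.

41842445/1073741824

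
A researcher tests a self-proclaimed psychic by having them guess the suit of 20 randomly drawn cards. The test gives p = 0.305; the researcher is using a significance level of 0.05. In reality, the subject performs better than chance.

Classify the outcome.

Type II error

The conventional null hypothesis is that the subject is guessing at random (p = 1/4).
Since p = 0.305 ≥ α = 0.05, H₀ is not rejected.
H₀ is false (actually the subject performs better than chance).
Failing to reject a false H₀ is a Type II error.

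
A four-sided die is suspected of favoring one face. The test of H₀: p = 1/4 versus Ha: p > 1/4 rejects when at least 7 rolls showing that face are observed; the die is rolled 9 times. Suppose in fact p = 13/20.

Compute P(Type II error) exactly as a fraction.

5301813769/8000000000

A Type II error is failing to reject when Ha holds: with p = 13/20, β = P(Y ≤ 6).
Adding the binomial probabilities P(Y=0)+…+P(Y=6) at p = 13/20 gives 5301813769/8000000000.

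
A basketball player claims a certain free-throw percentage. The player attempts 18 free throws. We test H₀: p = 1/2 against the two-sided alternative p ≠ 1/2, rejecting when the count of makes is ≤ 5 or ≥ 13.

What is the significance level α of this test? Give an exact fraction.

1577/16384

Under H₀, S ~ Binomial(18, 1/2); α is the probability of landing in either tail, P(S ≤ 5) + P(S ≥ 13).
Each tail has probability (1 + 18 + 153 + 816 + 3060 + 8568)/262144; doubling gives α = 25232/262144 = 1577/16384.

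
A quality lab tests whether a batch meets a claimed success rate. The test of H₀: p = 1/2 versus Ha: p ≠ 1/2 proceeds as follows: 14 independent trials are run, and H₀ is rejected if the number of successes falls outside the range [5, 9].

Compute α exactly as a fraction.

The significance level is the null-hypothesis probability of the rejection region {≤4} ∪ {≥10}.
Each tail has probability (1 + 14 + 91 + 364 + 1001)/16384; doubling gives α = 2942/16384 = 1471/8192.

1471/8192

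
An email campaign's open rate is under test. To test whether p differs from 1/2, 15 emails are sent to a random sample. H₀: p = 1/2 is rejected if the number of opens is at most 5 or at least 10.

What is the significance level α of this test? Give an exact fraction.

309/1024

Under H₀, Y ~ Binomial(15, 1/2); α is the probability of landing in either tail, P(Y ≤ 5) + P(Y ≥ 10).
The two tails are symmetric, so α = 2·(1 + 15 + 105 + 455 + 1365 + 3003)/2^15 = 9888/32768 = 309/1024.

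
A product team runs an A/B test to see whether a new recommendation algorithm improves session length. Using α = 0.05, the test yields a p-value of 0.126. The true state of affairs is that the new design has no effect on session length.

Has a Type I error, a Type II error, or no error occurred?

No error (correct decision).

The conventional null hypothesis is that the new design has no effect on session length.
Since p = 0.126 ≥ α = 0.05, H₀ is not rejected.
H₀ is true (actually the new design has no effect on session length).
The decision matches the true state — no error.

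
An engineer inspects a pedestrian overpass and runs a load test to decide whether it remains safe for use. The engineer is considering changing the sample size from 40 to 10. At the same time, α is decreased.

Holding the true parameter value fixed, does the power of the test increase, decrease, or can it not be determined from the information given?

Reducing n widens both sampling distributions, so the test has less ability to distinguish Ha from H₀. Lowering α raises the bar for rejection; under Ha, the test now fails to reject on outcomes it previously would have rejected. Both changes push β in the same direction.
Since power = 1 − β and β increases, power decreases.

It decreases.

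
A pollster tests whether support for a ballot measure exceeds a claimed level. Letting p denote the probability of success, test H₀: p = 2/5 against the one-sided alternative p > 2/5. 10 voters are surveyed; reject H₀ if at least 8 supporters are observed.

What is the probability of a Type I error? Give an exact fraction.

120064/9765625

α = P(reject H₀ | H₀ true) = P(K ≥ 8 | p = 2/5), with K ~ Binomial(10, 2/5).
Adding the binomial terms for j = 8 through 10 with p = 2/5 yields 120064/9765625.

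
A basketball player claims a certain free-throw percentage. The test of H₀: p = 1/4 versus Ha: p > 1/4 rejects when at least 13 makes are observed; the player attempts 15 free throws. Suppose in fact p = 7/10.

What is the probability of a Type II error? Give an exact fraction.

873172285377237/1000000000000000

A Type II error is failing to reject when Ha holds: with p = 7/10, β = P(Y ≤ 12).
Adding the binomial probabilities P(Y=0)+…+P(Y=12) at p = 7/10 gives 873172285377237/1000000000000000.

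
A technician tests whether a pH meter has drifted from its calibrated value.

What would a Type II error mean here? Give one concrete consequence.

With the conventional null hypothesis that the instrument is correctly calibrated:
A Type II error is failing to reject H₀ when H₀ is false.
Here that means leaving the instrument in service when actually the instrument has drifted out of calibration.

A Type II error would mean concluding that the instrument is correctly calibrated (or at least failing to establish that the instrument has drifted out of calibration) when in fact the instrument has drifted out of calibration. Consequence: an out-of-calibration instrument continues producing bad measurements.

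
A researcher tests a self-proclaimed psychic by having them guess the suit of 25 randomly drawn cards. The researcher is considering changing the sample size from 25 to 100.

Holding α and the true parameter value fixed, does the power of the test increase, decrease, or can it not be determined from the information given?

It increases.

A larger sample reduces the standard error, pulling the sampling distribution under Ha further from the non-rejection region.
Since power = 1 − β and β decreases, power increases.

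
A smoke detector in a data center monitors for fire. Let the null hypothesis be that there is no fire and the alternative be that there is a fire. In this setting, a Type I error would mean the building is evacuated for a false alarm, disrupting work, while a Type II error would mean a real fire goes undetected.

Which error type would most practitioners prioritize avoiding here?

Type II error

The Type II consequence (a real fire goes undetected) is more severe than the Type I consequence (the building is evacuated for a false alarm, disrupting work).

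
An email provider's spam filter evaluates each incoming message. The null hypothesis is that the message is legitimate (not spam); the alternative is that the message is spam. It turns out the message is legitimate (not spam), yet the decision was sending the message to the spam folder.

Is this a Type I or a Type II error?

Type I error

'Sending the message to the spam folder' corresponds to rejecting H₀.
H₀ was rejected but H₀ is true — a Type I error (false positive).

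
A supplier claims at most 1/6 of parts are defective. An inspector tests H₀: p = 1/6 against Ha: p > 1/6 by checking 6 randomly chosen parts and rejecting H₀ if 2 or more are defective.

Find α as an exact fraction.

The significance level is the probability, assuming p = 1/6, of seeing 2 or more defectives in 6 draws.
Via the complement, α = 1 − Σ_{j=0}^{1} C(6,j)(1/6)^j(5/6)^{6-j} = 12281/46656.

12281/46656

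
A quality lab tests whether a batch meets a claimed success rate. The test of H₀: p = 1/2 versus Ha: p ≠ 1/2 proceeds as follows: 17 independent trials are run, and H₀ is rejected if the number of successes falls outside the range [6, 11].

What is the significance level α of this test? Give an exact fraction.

α = P(S ≤ 5 or S ≥ 12 | p = 1/2), S ~ Binomial(17, 1/2).
Each tail has probability (1 + 17 + 136 + 680 + 2380 + 6188)/131072; doubling gives α = 18804/131072 = 4701/32768.

4701/32768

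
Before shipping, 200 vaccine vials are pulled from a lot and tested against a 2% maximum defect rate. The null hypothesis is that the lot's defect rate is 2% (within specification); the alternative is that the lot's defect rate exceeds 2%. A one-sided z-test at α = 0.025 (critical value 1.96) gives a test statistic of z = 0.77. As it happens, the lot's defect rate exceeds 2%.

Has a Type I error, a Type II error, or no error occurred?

Since z = 0.77 ≤ z* = 1.96, H₀ is not rejected.
H₀ is false (actually the lot's defect rate exceeds 2%).
Failing to reject a false H₀ is a Type II error.

Type II error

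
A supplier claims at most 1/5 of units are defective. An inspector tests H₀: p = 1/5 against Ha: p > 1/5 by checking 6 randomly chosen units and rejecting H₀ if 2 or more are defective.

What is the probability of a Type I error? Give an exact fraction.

α = P(reject H₀ | H₀ true) = P(K ≥ 2 | p = 1/5), K ~ Binomial(6, 1/5).
α = 1 − P(K ≤ 1) = 1 − 2048/3125 = 1077/3125.

1077/3125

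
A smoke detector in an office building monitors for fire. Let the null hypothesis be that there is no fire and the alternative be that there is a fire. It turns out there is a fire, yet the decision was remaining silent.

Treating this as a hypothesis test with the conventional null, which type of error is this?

'Remaining silent' corresponds to failing to reject H₀.
H₀ was not rejected but H₀ is false — a Type II error (false negative).

Type II error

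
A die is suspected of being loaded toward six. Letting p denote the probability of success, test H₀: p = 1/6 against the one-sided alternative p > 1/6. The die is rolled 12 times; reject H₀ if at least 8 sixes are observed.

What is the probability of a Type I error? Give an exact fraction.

α = P(reject H₀ | H₀ true) = P(X ≥ 8 | p = 1/6), with X ~ Binomial(12, 1/6).
Adding the binomial terms for j = 8 through 12 with p = 1/6 yields 56431/362797056.

56431/362797056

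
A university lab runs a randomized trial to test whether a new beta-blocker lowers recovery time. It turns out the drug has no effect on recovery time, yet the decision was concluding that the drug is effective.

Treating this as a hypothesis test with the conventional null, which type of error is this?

The null hypothesis here is that the drug has no effect on recovery time.
'Concluding that the drug is effective' corresponds to rejecting H₀.
H₀ was rejected but H₀ is true — a Type I error (false positive).

Type I error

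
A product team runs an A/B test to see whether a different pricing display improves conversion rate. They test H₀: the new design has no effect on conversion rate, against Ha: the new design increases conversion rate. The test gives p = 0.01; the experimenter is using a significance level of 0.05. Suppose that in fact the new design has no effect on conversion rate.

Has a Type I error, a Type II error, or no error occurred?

Type I error

Since p = 0.01 < α = 0.05, H₀ is rejected.
H₀ is true (actually the new design has no effect on conversion rate).
Rejecting a true H₀ is a Type I error.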